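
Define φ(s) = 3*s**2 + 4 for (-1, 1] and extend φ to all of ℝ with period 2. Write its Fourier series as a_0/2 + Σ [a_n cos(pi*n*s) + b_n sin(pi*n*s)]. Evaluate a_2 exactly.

3/pi**2

a_2 = ∫_{-1}^{1} φ(s) cos(2*pi*s) ds.
φ is even and cos(2*pi*s) is even, so the integrand is even and a_2 = 2 ∫_0^{1} φ(s) cos(2*pi*s) ds.
Integrating by parts twice (tabular method), an antiderivative of (3*s**2 + 4) cos(2*pi*s) is 3*s**2*sin(2*pi*s)/(2*pi) + 3*s*cos(2*pi*s)/(2*pi**2) - 3*sin(2*pi*s)/(4*pi**3) + 2*sin(2*pi*s)/pi; evaluating from 0 to 1: ∫_{0}^{1} (3*s**2 + 4) cos(2*pi*s) ds = (3/(2*pi**2)) - (0) = 3/(2*pi**2).
Hence a_2 = 2·(3/(2*pi**2)) = 3/pi**2.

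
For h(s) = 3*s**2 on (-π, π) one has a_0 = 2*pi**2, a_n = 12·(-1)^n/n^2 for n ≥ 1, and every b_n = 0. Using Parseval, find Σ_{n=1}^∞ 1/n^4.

pi**4/90

Parseval: a_0^2/2 + Σ a_n^2 = (1/π) ∫_{-π}^{π} h(s)^2 ds = 18*pi**4/5.
Subtract a_0^2/2 = 2*pi**4: Σ a_n^2 = 8*pi**4/5.
Since a_n^2 = 144/n^4, Σ 1/n^4 = pi**4/90.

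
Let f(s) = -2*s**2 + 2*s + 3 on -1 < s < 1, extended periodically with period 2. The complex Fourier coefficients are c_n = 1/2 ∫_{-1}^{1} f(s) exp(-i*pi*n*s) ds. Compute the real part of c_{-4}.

Since f is real-valued, Re(c_{-4}) = 1/2 ∫_{-1}^{1} f(s) cos(-4*pi*s) ds = a_{4}/2.
Integrating by parts twice (tabular method), an antiderivative of (-2*s**2 + 2*s + 3) cos(-4*pi*s) is -s**2*sin(4*pi*s)/(2*pi) + s*sin(4*pi*s)/(2*pi) - s*cos(4*pi*s)/(4*pi**2) + sin(4*pi*s)/(16*pi**3) + 3*sin(4*pi*s)/(4*pi) + cos(4*pi*s)/(8*pi**2); evaluating from -1 to 1: ∫_{-1}^{1} (-2*s**2 + 2*s + 3) cos(-4*pi*s) ds = (-1/(8*pi**2)) - (3/(8*pi**2)) = -1/(2*pi**2).
Hence Re(c_{-4}) = (1/2)·(-1/(2*pi**2)) = -1/(4*pi**2).

-1/(4*pi**2)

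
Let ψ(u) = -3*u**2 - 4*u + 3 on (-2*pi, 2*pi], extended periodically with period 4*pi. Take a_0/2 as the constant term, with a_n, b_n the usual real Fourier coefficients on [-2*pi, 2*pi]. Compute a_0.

a_0 = (1/(2*pi)) ∫_{-2*pi}^{2*pi} ψ(u) du = (1/(2*pi)) · (-16*pi**3 + 12*pi) = 6 - 8*pi**2.

6 - 8*pi**2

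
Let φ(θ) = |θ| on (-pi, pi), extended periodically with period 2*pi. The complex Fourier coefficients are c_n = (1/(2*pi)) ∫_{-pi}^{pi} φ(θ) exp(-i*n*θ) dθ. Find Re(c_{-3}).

Since φ is real-valued, Re(c_{-3}) = (1/(2*pi)) ∫_{-pi}^{pi} φ(θ) cos(-3*θ) dθ = a_{3}/2.
φ is even and cos(-3*θ) is even, so the integrand is even: ∫_{-pi}^{pi} φ(θ) cos(-3*θ) dθ = 2∫_0^{pi} φ(θ) cos(-3*θ) dθ.
Integrating by parts (boundary term plus one more integral), an antiderivative of (θ) cos(-3*θ) is θ*sin(3*θ)/3 + cos(3*θ)/9; evaluating from 0 to pi: ∫_{0}^{pi} (θ) cos(-3*θ) dθ = (-1/9) - (1/9) = -2/9.
So ∫_{-pi}^{pi} φ(θ) cos(-3*θ) dθ = -4/9.
Hence Re(c_{-3}) = (1/(2*pi))·(-4/9) = -2/(9*pi).

-2/(9*pi)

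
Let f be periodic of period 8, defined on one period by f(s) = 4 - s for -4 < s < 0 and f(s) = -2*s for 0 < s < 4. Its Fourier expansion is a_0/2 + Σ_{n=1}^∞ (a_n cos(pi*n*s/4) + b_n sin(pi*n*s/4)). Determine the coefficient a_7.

a_7 = 1/4 ∫_{-4}^{4} f(s) cos(7*pi*s/4) ds.
Split the integral at the breakpoints.
Integrating by parts (boundary term plus one more integral), an antiderivative of (4 - s) cos(7*pi*s/4) is -4*s*sin(7*pi*s/4)/(7*pi) + 16*sin(7*pi*s/4)/(7*pi) - 16*cos(7*pi*s/4)/(49*pi**2); evaluating from -4 to 0: ∫_{-4}^{0} (4 - s) cos(7*pi*s/4) ds = (-16/(49*pi**2)) - (16/(49*pi**2)) = -32/(49*pi**2).
Integrating by parts (boundary term plus one more integral), an antiderivative of (-2*s) cos(7*pi*s/4) is -8*s*sin(7*pi*s/4)/(7*pi) - 32*cos(7*pi*s/4)/(49*pi**2); evaluating from 0 to 4: ∫_{0}^{4} (-2*s) cos(7*pi*s/4) ds = (32/(49*pi**2)) - (-32/(49*pi**2)) = 64/(49*pi**2).
Summing the pieces and multiplying by (1/4) gives a_7 = 8/(49*pi**2).

8/(49*pi**2)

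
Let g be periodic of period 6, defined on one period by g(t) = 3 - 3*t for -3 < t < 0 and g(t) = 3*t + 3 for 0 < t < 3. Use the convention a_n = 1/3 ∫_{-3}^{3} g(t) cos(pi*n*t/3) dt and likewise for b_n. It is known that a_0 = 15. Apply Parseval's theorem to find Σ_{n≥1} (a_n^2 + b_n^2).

Parseval: a_0^2/2 + Σ_{n≥1} (a_n^2+b_n^2) = 1/3 ∫_{-3}^{3} g(t)^2 dt = 126.
Subtract a_0^2/2 = 225/2: Σ (a_n^2+b_n^2) = 27/2.

27/2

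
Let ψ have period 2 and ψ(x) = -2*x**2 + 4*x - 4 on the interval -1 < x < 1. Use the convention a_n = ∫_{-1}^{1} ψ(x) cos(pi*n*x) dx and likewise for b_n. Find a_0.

a_0 = ∫_{-1}^{1} ψ(x) dx = -28/3.

-28/3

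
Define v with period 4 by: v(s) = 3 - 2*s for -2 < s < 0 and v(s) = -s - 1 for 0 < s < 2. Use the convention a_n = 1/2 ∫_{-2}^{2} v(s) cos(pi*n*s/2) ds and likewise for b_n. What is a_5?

-4/(25*pi**2)

a_5 = 1/2 ∫_{-2}^{2} v(s) cos(5*pi*s/2) ds.
Split the integral at the breakpoints.
Integrating by parts (boundary term plus one more integral), an antiderivative of (3 - 2*s) cos(5*pi*s/2) is -4*s*sin(5*pi*s/2)/(5*pi) + 6*sin(5*pi*s/2)/(5*pi) - 8*cos(5*pi*s/2)/(25*pi**2); evaluating from -2 to 0: ∫_{-2}^{0} (3 - 2*s) cos(5*pi*s/2) ds = (-8/(25*pi**2)) - (8/(25*pi**2)) = -16/(25*pi**2).
Integrating by parts (boundary term plus one more integral), an antiderivative of (-s - 1) cos(5*pi*s/2) is -2*s*sin(5*pi*s/2)/(5*pi) - 2*sin(5*pi*s/2)/(5*pi) - 4*cos(5*pi*s/2)/(25*pi**2); evaluating from 0 to 2: ∫_{0}^{2} (-s - 1) cos(5*pi*s/2) ds = (4/(25*pi**2)) - (-4/(25*pi**2)) = 8/(25*pi**2).
Summing the pieces and multiplying by (1/2) gives a_5 = -4/(25*pi**2).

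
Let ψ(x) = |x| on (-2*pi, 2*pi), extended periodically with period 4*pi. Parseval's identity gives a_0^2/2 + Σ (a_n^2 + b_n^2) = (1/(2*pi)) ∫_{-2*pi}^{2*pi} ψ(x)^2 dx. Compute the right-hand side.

(1/(2*pi)) ∫_{-2*pi}^{2*pi} ψ(x)^2 dx = (1/(2*pi)) · (16*pi**3/3) = 8*pi**2/3.

8*pi**2/3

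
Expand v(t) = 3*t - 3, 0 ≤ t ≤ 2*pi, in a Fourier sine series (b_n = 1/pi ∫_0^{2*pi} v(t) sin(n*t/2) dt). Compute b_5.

12*(-1 + pi)/(5*pi)

b_5 = 1/pi ∫_0^{2*pi} (3*t - 3) sin(5*t/2) dt.
Integrating by parts (boundary term plus one more integral), an antiderivative of (3*t - 3) sin(5*t/2) is -6*t*cos(5*t/2)/5 + 12*sin(5*t/2)/25 + 6*cos(5*t/2)/5; evaluating from 0 to 2*pi: ∫_{0}^{2*pi} (3*t - 3) sin(5*t/2) dt = (-6/5 + 12*pi/5) - (6/5) = -12/5 + 12*pi/5.
Hence b_5 = (1/pi)·(-12/5 + 12*pi/5) = 12*(-1 + pi)/(5*pi).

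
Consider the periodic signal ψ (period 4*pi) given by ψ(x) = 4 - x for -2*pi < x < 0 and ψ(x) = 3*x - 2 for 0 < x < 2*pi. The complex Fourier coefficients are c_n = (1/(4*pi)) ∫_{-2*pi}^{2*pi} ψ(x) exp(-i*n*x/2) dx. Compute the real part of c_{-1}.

-8/pi

Since ψ is real-valued, Re(c_{-1}) = (1/(4*pi)) ∫_{-2*pi}^{2*pi} ψ(x) cos(-x/2) dx = a_{1}/2.
Split the integral at the breakpoints.
Integrating by parts (boundary term plus one more integral), an antiderivative of (4 - x) cos(-x/2) is -2*x*sin(x/2) + 8*sin(x/2) - 4*cos(x/2); evaluating from -2*pi to 0: ∫_{-2*pi}^{0} (4 - x) cos(-x/2) dx = (-4) - (4) = -8.
Integrating by parts (boundary term plus one more integral), an antiderivative of (3*x - 2) cos(-x/2) is 6*x*sin(x/2) - 4*sin(x/2) + 12*cos(x/2); evaluating from 0 to 2*pi: ∫_{0}^{2*pi} (3*x - 2) cos(-x/2) dx = (-12) - (12) = -24.
So ∫_{-2*pi}^{2*pi} ψ(x) cos(-x/2) dx = -32.
Hence Re(c_{-1}) = (1/(4*pi))·(-32) = -8/pi.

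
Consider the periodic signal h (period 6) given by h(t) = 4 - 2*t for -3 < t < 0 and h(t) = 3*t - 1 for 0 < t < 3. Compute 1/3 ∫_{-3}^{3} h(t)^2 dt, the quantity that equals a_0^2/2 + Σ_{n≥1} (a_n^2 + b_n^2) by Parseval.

71

1/3 ∫_{-3}^{3} h(t)^2 dt = 1/3 · (213) = 71.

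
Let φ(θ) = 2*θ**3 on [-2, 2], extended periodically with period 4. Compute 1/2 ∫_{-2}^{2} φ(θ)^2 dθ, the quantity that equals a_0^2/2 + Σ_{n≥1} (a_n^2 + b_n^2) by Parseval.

1/2 ∫_{-2}^{2} φ(θ)^2 dθ = 1/2 · (1024/7) = 512/7.

512/7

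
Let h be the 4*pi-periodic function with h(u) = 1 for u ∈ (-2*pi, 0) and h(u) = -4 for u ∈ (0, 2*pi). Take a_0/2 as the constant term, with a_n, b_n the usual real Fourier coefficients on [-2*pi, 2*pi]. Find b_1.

b_1 = (1/(2*pi)) ∫_{-2*pi}^{2*pi} h(u) sin(u/2) du.
Split the integral at the breakpoints.
Directly, an antiderivative of (1) sin(u/2) is -2*cos(u/2); evaluating from -2*pi to 0: ∫_{-2*pi}^{0} (1) sin(u/2) du = (-2) - (2) = -4.
Directly, an antiderivative of (-4) sin(u/2) is 8*cos(u/2); evaluating from 0 to 2*pi: ∫_{0}^{2*pi} (-4) sin(u/2) du = (-8) - (8) = -16.
Summing the pieces and multiplying by (1/(2*pi)) gives b_1 = -10/pi.

-10/pi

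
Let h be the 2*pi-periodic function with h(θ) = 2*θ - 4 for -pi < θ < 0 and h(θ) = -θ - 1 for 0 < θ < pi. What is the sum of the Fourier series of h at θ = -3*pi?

-3*pi/2 - 5/2

θ = -3*pi differs from θ = -pi by -1 full period(s), and the series is 2*pi-periodic.
At θ = -pi the one-sided limits are h(-pi^-) = -pi - 1 and h(-pi^+) = -2*pi - 4.
By Dirichlet's theorem the series converges to their average, [(-pi - 1) + (-2*pi - 4)]/2 = -3*pi/2 - 5/2.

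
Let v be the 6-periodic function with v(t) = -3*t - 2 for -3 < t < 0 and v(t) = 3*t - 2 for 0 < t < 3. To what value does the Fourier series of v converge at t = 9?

7

t = 9 differs from t = 3 by 1 full period(s), and the series is 6-periodic.
v is continuous at t = 3 with value 7, so the series converges to 7 there.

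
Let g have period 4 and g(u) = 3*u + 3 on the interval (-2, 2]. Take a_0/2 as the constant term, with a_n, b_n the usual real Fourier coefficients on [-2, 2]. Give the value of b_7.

12/(7*pi)

b_7 = 1/2 ∫_{-2}^{2} g(u) sin(7*pi*u/2) du.
Integrating by parts (boundary term plus one more integral), an antiderivative of (3*u + 3) sin(7*pi*u/2) is -6*u*cos(7*pi*u/2)/(7*pi) + 12*sin(7*pi*u/2)/(49*pi**2) - 6*cos(7*pi*u/2)/(7*pi); evaluating from -2 to 2: ∫_{-2}^{2} (3*u + 3) sin(7*pi*u/2) du = (18/(7*pi)) - (-6/(7*pi)) = 24/(7*pi).
Hence b_7 = (1/2)·(24/(7*pi)) = 12/(7*pi).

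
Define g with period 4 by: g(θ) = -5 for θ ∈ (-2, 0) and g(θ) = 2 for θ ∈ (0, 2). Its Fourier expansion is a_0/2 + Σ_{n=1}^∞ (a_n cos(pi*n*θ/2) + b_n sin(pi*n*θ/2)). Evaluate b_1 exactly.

14/pi

b_1 = 1/2 ∫_{-2}^{2} g(θ) sin(pi*θ/2) dθ.
Split the integral at the breakpoints.
Directly, an antiderivative of (-5) sin(pi*θ/2) is 10*cos(pi*θ/2)/pi; evaluating from -2 to 0: ∫_{-2}^{0} (-5) sin(pi*θ/2) dθ = (10/pi) - (-10/pi) = 20/pi.
Directly, an antiderivative of (2) sin(pi*θ/2) is -4*cos(pi*θ/2)/pi; evaluating from 0 to 2: ∫_{0}^{2} (2) sin(pi*θ/2) dθ = (4/pi) - (-4/pi) = 8/pi.
Summing the pieces and multiplying by (1/2) gives b_1 = 14/pi.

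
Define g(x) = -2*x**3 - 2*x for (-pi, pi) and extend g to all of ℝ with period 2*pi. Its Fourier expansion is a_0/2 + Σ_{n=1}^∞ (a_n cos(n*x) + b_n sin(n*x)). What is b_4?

5/8 + pi**2

b_4 = 1/pi ∫_{-pi}^{pi} g(x) sin(4*x) dx.
g is odd and sin(4*x) is odd, so the integrand is even and b_4 = 2/pi ∫_0^{pi} g(x) sin(4*x) dx.
Integrating by parts three times (tabular method), an antiderivative of (-2*x**3 - 2*x) sin(4*x) is x**3*cos(4*x)/2 - 3*x**2*sin(4*x)/8 + 5*x*cos(4*x)/16 - 5*sin(4*x)/64; evaluating from 0 to pi: ∫_{0}^{pi} (-2*x**3 - 2*x) sin(4*x) dx = (pi*(5 + 8*pi**2)/16) - (0) = pi*(5 + 8*pi**2)/16.
Hence b_4 = (2/pi)·(pi*(5 + 8*pi**2)/16) = 5/8 + pi**2.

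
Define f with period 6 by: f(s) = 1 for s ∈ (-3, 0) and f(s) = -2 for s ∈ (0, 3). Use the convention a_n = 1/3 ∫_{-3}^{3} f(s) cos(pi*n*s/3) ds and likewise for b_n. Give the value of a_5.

0

a_5 = 1/3 ∫_{-3}^{3} f(s) cos(5*pi*s/3) ds.
Split the integral at the breakpoints.
Directly, an antiderivative of (1) cos(5*pi*s/3) is 3*sin(5*pi*s/3)/(5*pi); evaluating from -3 to 0: ∫_{-3}^{0} (1) cos(5*pi*s/3) ds = (0) - (0) = 0.
Directly, an antiderivative of (-2) cos(5*pi*s/3) is -6*sin(5*pi*s/3)/(5*pi); evaluating from 0 to 3: ∫_{0}^{3} (-2) cos(5*pi*s/3) ds = (0) - (0) = 0.
Summing the pieces and multiplying by (1/3) gives a_5 = 0.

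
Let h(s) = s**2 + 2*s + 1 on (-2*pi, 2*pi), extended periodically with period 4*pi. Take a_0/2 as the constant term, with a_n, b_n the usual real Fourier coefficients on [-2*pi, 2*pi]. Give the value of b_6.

b_6 = (1/(2*pi)) ∫_{-2*pi}^{2*pi} h(s) sin(3*s) ds.
Integrating by parts twice (tabular method), an antiderivative of (s**2 + 2*s + 1) sin(3*s) is -s**2*cos(3*s)/3 + 2*s*sin(3*s)/9 - 2*s*cos(3*s)/3 + 2*sin(3*s)/9 - 7*cos(3*s)/27; evaluating from -2*pi to 2*pi: ∫_{-2*pi}^{2*pi} (s**2 + 2*s + 1) sin(3*s) ds = (-4*pi**2/3 - 4*pi/3 - 7/27) - (-4*pi**2/3 - 7/27 + 4*pi/3) = -8*pi/3.
Hence b_6 = (1/(2*pi))·(-8*pi/3) = -4/3.

-4/3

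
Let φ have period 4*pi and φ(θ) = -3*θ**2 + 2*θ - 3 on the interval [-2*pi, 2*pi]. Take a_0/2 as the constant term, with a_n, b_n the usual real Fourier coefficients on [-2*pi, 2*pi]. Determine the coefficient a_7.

48/49

a_7 = (1/(2*pi)) ∫_{-2*pi}^{2*pi} φ(θ) cos(7*θ/2) dθ.
Integrating by parts twice (tabular method), an antiderivative of (-3*θ**2 + 2*θ - 3) cos(7*θ/2) is -6*θ**2*sin(7*θ/2)/7 + 4*θ*sin(7*θ/2)/7 - 24*θ*cos(7*θ/2)/49 - 246*sin(7*θ/2)/343 + 8*cos(7*θ/2)/49; evaluating from -2*pi to 2*pi: ∫_{-2*pi}^{2*pi} (-3*θ**2 + 2*θ - 3) cos(7*θ/2) dθ = (-8/49 + 48*pi/49) - (-48*pi/49 - 8/49) = 96*pi/49.
Hence a_7 = (1/(2*pi))·(96*pi/49) = 48/49.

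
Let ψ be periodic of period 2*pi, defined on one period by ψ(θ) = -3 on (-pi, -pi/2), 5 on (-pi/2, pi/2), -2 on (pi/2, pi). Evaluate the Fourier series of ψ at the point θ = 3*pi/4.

ψ is continuous at θ = 3*pi/4 with value -2, so the series converges to -2 there.

-2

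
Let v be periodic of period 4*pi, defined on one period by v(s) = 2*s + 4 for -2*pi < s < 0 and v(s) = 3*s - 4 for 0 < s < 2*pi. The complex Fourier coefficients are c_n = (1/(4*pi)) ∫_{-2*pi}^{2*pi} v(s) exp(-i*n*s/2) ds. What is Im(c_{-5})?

(-8/5 + pi)/pi

Since v is real-valued, Im(c_{-5}) = -(1/(4*pi)) ∫_{-2*pi}^{2*pi} v(s) sin(-5*s/2) ds = b_{5}/2.
Split the integral at the breakpoints.
Integrating by parts (boundary term plus one more integral), an antiderivative of (2*s + 4) sin(-5*s/2) is 4*s*cos(5*s/2)/5 - 8*sin(5*s/2)/25 + 8*cos(5*s/2)/5; evaluating from -2*pi to 0: ∫_{-2*pi}^{0} (2*s + 4) sin(-5*s/2) ds = (8/5) - (-8/5 + 8*pi/5) = 16/5 - 8*pi/5.
Integrating by parts (boundary term plus one more integral), an antiderivative of (3*s - 4) sin(-5*s/2) is 6*s*cos(5*s/2)/5 - 12*sin(5*s/2)/25 - 8*cos(5*s/2)/5; evaluating from 0 to 2*pi: ∫_{0}^{2*pi} (3*s - 4) sin(-5*s/2) ds = (8/5 - 12*pi/5) - (-8/5) = 16/5 - 12*pi/5.
So ∫_{-2*pi}^{2*pi} v(s) sin(-5*s/2) ds = 32/5 - 4*pi.
Hence Im(c_{-5}) = (-1/(4*pi))·(32/5 - 4*pi) = (-8/5 + pi)/pi.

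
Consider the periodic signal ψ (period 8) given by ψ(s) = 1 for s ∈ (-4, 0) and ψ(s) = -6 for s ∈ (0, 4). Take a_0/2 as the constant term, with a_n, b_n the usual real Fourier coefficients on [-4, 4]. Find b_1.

-14/pi

b_1 = 1/4 ∫_{-4}^{4} ψ(s) sin(pi*s/4) ds.
Split the integral at the breakpoints.
Directly, an antiderivative of (1) sin(pi*s/4) is -4*cos(pi*s/4)/pi; evaluating from -4 to 0: ∫_{-4}^{0} (1) sin(pi*s/4) ds = (-4/pi) - (4/pi) = -8/pi.
Directly, an antiderivative of (-6) sin(pi*s/4) is 24*cos(pi*s/4)/pi; evaluating from 0 to 4: ∫_{0}^{4} (-6) sin(pi*s/4) ds = (-24/pi) - (24/pi) = -48/pi.
Summing the pieces and multiplying by (1/4) gives b_1 = -14/pi.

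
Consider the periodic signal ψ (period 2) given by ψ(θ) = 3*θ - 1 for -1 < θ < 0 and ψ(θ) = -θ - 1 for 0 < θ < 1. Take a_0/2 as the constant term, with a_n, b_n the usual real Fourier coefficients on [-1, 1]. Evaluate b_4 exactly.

b_4 = ∫_{-1}^{1} ψ(θ) sin(4*pi*θ) dθ.
Split the integral at the breakpoints.
Integrating by parts (boundary term plus one more integral), an antiderivative of (3*θ - 1) sin(4*pi*θ) is -3*θ*cos(4*pi*θ)/(4*pi) + 3*sin(4*pi*θ)/(16*pi**2) + cos(4*pi*θ)/(4*pi); evaluating from -1 to 0: ∫_{-1}^{0} (3*θ - 1) sin(4*pi*θ) dθ = (1/(4*pi)) - (1/pi) = -3/(4*pi).
Integrating by parts (boundary term plus one more integral), an antiderivative of (-θ - 1) sin(4*pi*θ) is θ*cos(4*pi*θ)/(4*pi) - sin(4*pi*θ)/(16*pi**2) + cos(4*pi*θ)/(4*pi); evaluating from 0 to 1: ∫_{0}^{1} (-θ - 1) sin(4*pi*θ) dθ = (1/(2*pi)) - (1/(4*pi)) = 1/(4*pi).
Summing the pieces gives b_4 = -1/(2*pi).

-1/(2*pi)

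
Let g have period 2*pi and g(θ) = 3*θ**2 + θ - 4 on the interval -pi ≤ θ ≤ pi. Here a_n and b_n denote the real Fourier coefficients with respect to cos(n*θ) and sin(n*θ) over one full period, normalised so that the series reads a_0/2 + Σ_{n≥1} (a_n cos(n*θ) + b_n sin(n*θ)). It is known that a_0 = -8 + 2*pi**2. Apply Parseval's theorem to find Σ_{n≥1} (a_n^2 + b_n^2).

Parseval: a_0^2/2 + Σ_{n≥1} (a_n^2+b_n^2) = 1/pi ∫_{-pi}^{pi} g(θ)^2 dθ = -46*pi**2/3 + 32 + 18*pi**4/5.
Subtract a_0^2/2 = 2*(4 - pi**2)**2: Σ (a_n^2+b_n^2) = 2*pi**2*(5 + 12*pi**2)/15.

2*pi**2*(5 + 12*pi**2)/15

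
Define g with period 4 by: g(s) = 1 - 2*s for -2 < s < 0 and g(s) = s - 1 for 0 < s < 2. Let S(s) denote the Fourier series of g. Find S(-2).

s = -2 differs from s = 2 by -1 full period(s), and the series is 4-periodic.
At s = 2 the one-sided limits are g(2^-) = 1 and g(2^+) = 5.
By Dirichlet's theorem the series converges to their average, [(1) + (5)]/2 = 3.

3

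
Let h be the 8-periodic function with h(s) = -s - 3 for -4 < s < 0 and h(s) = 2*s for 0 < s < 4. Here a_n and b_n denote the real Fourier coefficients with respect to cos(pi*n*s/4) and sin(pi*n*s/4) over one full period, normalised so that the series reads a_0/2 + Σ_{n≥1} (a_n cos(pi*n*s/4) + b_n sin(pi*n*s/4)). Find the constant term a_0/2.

3/2

a_0 = 1/4 ∫_{-4}^{4} h(s) ds = 1/4 · (12) = 3.
So the constant term a_0/2 = 3/2.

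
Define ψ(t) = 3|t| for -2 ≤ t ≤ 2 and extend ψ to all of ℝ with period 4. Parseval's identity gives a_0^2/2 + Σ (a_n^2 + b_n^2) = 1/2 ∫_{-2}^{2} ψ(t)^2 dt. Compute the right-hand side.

24

1/2 ∫_{-2}^{2} ψ(t)^2 dt = 1/2 · (48) = 24.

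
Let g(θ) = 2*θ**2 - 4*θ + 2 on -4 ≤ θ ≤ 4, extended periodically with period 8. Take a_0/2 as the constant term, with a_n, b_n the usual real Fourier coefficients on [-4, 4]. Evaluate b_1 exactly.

b_1 = 1/4 ∫_{-4}^{4} g(θ) sin(pi*θ/4) dθ.
Integrating by parts twice (tabular method), an antiderivative of (2*θ**2 - 4*θ + 2) sin(pi*θ/4) is -8*θ**2*cos(pi*θ/4)/pi + 64*θ*sin(pi*θ/4)/pi**2 + 16*θ*cos(pi*θ/4)/pi - 64*sin(pi*θ/4)/pi**2 - 8*cos(pi*θ/4)/pi + 256*cos(pi*θ/4)/pi**3; evaluating from -4 to 4: ∫_{-4}^{4} (2*θ**2 - 4*θ + 2) sin(pi*θ/4) dθ = (-256/pi**3 + 72/pi) - (-256/pi**3 + 200/pi) = -128/pi.
Hence b_1 = (1/4)·(-128/pi) = -32/pi.

-32/pi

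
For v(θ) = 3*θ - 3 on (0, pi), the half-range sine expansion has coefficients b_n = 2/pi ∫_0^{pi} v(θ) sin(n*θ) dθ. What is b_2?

b_2 = 2/pi ∫_0^{pi} (3*θ - 3) sin(2*θ) dθ.
Integrating by parts (boundary term plus one more integral), an antiderivative of (3*θ - 3) sin(2*θ) is -3*θ*cos(2*θ)/2 + 3*sin(2*θ)/4 + 3*cos(2*θ)/2; evaluating from 0 to pi: ∫_{0}^{pi} (3*θ - 3) sin(2*θ) dθ = (3/2 - 3*pi/2) - (3/2) = -3*pi/2.
Hence b_2 = (2/pi)·(-3*pi/2) = -3.

-3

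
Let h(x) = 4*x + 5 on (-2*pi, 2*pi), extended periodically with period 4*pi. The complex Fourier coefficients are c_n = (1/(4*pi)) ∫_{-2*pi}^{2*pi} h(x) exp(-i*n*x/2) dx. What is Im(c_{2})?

4

Since h is real-valued, Im(c_{2}) = -(1/(4*pi)) ∫_{-2*pi}^{2*pi} h(x) sin(x) dx = -b_{2}/2.
Integrating by parts (boundary term plus one more integral), an antiderivative of (4*x + 5) sin(x) is -4*x*cos(x) + 4*sin(x) - 5*cos(x); evaluating from -2*pi to 2*pi: ∫_{-2*pi}^{2*pi} (4*x + 5) sin(x) dx = (-8*pi - 5) - (-5 + 8*pi) = -16*pi.
Hence Im(c_{2}) = (-1/(4*pi))·(-16*pi) = 4.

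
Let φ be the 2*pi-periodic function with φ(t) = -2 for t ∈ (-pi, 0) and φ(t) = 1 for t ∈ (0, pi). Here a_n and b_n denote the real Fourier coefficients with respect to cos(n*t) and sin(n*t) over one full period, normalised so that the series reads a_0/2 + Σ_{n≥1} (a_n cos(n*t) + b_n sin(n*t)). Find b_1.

6/pi

b_1 = 1/pi ∫_{-pi}^{pi} φ(t) sin(t) dt.
Split the integral at the breakpoints.
Directly, an antiderivative of (-2) sin(t) is 2*cos(t); evaluating from -pi to 0: ∫_{-pi}^{0} (-2) sin(t) dt = (2) - (-2) = 4.
Directly, an antiderivative of (1) sin(t) is -cos(t); evaluating from 0 to pi: ∫_{0}^{pi} (1) sin(t) dt = (1) - (-1) = 2.
Summing the pieces and multiplying by (1/pi) gives b_1 = 6/pi.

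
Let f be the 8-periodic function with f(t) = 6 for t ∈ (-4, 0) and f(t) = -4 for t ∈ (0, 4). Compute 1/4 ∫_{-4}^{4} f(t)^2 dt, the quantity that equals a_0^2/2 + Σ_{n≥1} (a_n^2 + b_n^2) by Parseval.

52

1/4 ∫_{-4}^{4} f(t)^2 dt = 1/4 · (208) = 52.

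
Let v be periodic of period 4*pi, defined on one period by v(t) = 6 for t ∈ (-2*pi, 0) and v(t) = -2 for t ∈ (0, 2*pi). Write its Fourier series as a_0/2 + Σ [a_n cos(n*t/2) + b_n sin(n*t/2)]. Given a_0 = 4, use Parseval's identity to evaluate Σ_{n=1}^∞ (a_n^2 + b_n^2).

Parseval: a_0^2/2 + Σ_{n≥1} (a_n^2+b_n^2) = (1/(2*pi)) ∫_{-2*pi}^{2*pi} v(t)^2 dt = 40.
Subtract a_0^2/2 = 8: Σ (a_n^2+b_n^2) = 32.

32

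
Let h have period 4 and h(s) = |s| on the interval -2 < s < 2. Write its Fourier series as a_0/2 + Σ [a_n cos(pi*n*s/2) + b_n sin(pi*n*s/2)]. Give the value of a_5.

-8/(25*pi**2)

a_5 = 1/2 ∫_{-2}^{2} h(s) cos(5*pi*s/2) ds.
h is even and cos(5*pi*s/2) is even, so the integrand is even and a_5 = ∫_0^{2} h(s) cos(5*pi*s/2) ds.
Integrating by parts (boundary term plus one more integral), an antiderivative of (s) cos(5*pi*s/2) is 2*s*sin(5*pi*s/2)/(5*pi) + 4*cos(5*pi*s/2)/(25*pi**2); evaluating from 0 to 2: ∫_{0}^{2} (s) cos(5*pi*s/2) ds = (-4/(25*pi**2)) - (4/(25*pi**2)) = -8/(25*pi**2).
Hence a_5 = -8/(25*pi**2).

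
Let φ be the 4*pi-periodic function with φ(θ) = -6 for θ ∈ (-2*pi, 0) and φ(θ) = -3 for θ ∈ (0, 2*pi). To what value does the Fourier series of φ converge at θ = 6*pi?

θ = 6*pi differs from θ = 2*pi by 1 full period(s), and the series is 4*pi-periodic.
At θ = 2*pi the one-sided limits are φ(2*pi^-) = -3 and φ(2*pi^+) = -6.
By Dirichlet's theorem the series converges to their average, [(-3) + (-6)]/2 = -9/2.

-9/2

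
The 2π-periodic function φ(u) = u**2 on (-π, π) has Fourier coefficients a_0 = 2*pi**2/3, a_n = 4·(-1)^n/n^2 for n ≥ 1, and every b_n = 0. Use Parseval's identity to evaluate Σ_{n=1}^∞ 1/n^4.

pi**4/90

Parseval: a_0^2/2 + Σ a_n^2 = (1/π) ∫_{-π}^{π} φ(u)^2 du = 2*pi**4/5.
Subtract a_0^2/2 = 2*pi**4/9: Σ a_n^2 = 8*pi**4/45.
Since a_n^2 = 16/n^4, Σ 1/n^4 = pi**4/90.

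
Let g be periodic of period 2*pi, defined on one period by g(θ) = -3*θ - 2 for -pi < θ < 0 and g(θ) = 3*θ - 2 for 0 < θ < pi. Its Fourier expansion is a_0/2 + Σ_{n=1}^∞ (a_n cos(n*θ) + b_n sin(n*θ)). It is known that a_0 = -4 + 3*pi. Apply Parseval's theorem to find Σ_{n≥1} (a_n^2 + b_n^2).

3*pi**2/2

Parseval: a_0^2/2 + Σ_{n≥1} (a_n^2+b_n^2) = 1/pi ∫_{-pi}^{pi} g(θ)^2 dθ = -12*pi + 8 + 6*pi**2.
Subtract a_0^2/2 = (4 - 3*pi)**2/2: Σ (a_n^2+b_n^2) = 3*pi**2/2.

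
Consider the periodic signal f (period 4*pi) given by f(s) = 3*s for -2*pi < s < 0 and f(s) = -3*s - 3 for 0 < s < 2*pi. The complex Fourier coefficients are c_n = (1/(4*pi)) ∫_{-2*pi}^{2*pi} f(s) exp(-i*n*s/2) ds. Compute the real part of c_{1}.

Since f is real-valued, Re(c_{1}) = (1/(4*pi)) ∫_{-2*pi}^{2*pi} f(s) cos(s/2) ds = a_{1}/2.
Split the integral at the breakpoints.
Integrating by parts (boundary term plus one more integral), an antiderivative of (3*s) cos(s/2) is 6*s*sin(s/2) + 12*cos(s/2); evaluating from -2*pi to 0: ∫_{-2*pi}^{0} (3*s) cos(s/2) ds = (12) - (-12) = 24.
Integrating by parts (boundary term plus one more integral), an antiderivative of (-3*s - 3) cos(s/2) is -6*s*sin(s/2) - 6*sin(s/2) - 12*cos(s/2); evaluating from 0 to 2*pi: ∫_{0}^{2*pi} (-3*s - 3) cos(s/2) ds = (12) - (-12) = 24.
So ∫_{-2*pi}^{2*pi} f(s) cos(s/2) ds = 48.
Hence Re(c_{1}) = (1/(4*pi))·(48) = 12/pi.

12/pi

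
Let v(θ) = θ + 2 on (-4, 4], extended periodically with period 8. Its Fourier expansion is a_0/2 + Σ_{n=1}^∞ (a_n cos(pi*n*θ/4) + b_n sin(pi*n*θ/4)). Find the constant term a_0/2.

a_0 = 1/4 ∫_{-4}^{4} v(θ) dθ = 1/4 · (16) = 4.
So the constant term a_0/2 = 2.

2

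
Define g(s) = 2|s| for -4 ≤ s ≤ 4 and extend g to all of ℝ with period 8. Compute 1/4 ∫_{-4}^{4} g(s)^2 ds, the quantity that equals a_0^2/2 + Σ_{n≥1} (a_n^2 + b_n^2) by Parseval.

128/3

1/4 ∫_{-4}^{4} g(s)^2 ds = 1/4 · (512/3) = 128/3.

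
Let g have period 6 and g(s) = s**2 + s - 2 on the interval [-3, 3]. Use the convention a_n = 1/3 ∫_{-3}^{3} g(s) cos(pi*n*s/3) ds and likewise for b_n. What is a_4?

9/(4*pi**2)

a_4 = 1/3 ∫_{-3}^{3} g(s) cos(4*pi*s/3) ds.
Integrating by parts twice (tabular method), an antiderivative of (s**2 + s - 2) cos(4*pi*s/3) is 3*s**2*sin(4*pi*s/3)/(4*pi) + 3*s*sin(4*pi*s/3)/(4*pi) + 9*s*cos(4*pi*s/3)/(8*pi**2) - 3*sin(4*pi*s/3)/(2*pi) - 27*sin(4*pi*s/3)/(32*pi**3) + 9*cos(4*pi*s/3)/(16*pi**2); evaluating from -3 to 3: ∫_{-3}^{3} (s**2 + s - 2) cos(4*pi*s/3) ds = (63/(16*pi**2)) - (-45/(16*pi**2)) = 27/(4*pi**2).
Hence a_4 = (1/3)·(27/(4*pi**2)) = 9/(4*pi**2).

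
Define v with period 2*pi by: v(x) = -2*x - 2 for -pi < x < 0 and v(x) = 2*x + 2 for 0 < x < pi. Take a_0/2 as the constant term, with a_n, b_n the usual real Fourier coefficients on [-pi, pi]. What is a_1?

a_1 = 1/pi ∫_{-pi}^{pi} v(x) cos(x) dx.
Split the integral at the breakpoints.
Integrating by parts (boundary term plus one more integral), an antiderivative of (-2*x - 2) cos(x) is -2*x*sin(x) - 2*sin(x) - 2*cos(x); evaluating from -pi to 0: ∫_{-pi}^{0} (-2*x - 2) cos(x) dx = (-2) - (2) = -4.
Integrating by parts (boundary term plus one more integral), an antiderivative of (2*x + 2) cos(x) is 2*x*sin(x) + 2*sin(x) + 2*cos(x); evaluating from 0 to pi: ∫_{0}^{pi} (2*x + 2) cos(x) dx = (-2) - (2) = -4.
Summing the pieces and multiplying by (1/pi) gives a_1 = -8/pi.

-8/pi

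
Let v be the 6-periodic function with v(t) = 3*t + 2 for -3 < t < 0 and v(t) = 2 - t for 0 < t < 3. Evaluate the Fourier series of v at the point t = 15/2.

t = 15/2 differs from t = 3/2 by 1 full period(s), and the series is 6-periodic.
v is continuous at t = 3/2 with value 1/2, so the series converges to 1/2 there.

1/2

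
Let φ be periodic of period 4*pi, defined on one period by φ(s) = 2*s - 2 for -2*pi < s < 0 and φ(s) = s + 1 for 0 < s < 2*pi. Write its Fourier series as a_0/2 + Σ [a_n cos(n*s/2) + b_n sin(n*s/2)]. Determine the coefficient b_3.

2/pi + 2

b_3 = (1/(2*pi)) ∫_{-2*pi}^{2*pi} φ(s) sin(3*s/2) ds.
Split the integral at the breakpoints.
Integrating by parts (boundary term plus one more integral), an antiderivative of (2*s - 2) sin(3*s/2) is -4*s*cos(3*s/2)/3 + 8*sin(3*s/2)/9 + 4*cos(3*s/2)/3; evaluating from -2*pi to 0: ∫_{-2*pi}^{0} (2*s - 2) sin(3*s/2) ds = (4/3) - (-8*pi/3 - 4/3) = 8/3 + 8*pi/3.
Integrating by parts (boundary term plus one more integral), an antiderivative of (s + 1) sin(3*s/2) is -2*s*cos(3*s/2)/3 + 4*sin(3*s/2)/9 - 2*cos(3*s/2)/3; evaluating from 0 to 2*pi: ∫_{0}^{2*pi} (s + 1) sin(3*s/2) ds = (2/3 + 4*pi/3) - (-2/3) = 4/3 + 4*pi/3.
Summing the pieces and multiplying by (1/(2*pi)) gives b_3 = 2/pi + 2.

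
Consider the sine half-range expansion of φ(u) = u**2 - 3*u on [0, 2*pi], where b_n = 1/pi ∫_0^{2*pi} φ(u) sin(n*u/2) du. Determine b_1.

-12 - 32/pi + 8*pi

b_1 = 1/pi ∫_0^{2*pi} (u**2 - 3*u) sin(u/2) du.
Integrating by parts twice (tabular method), an antiderivative of (u**2 - 3*u) sin(u/2) is -2*u**2*cos(u/2) + 8*u*sin(u/2) + 6*u*cos(u/2) - 12*sin(u/2) + 16*cos(u/2); evaluating from 0 to 2*pi: ∫_{0}^{2*pi} (u**2 - 3*u) sin(u/2) du = (-12*pi - 16 + 8*pi**2) - (16) = -12*pi - 32 + 8*pi**2.
Hence b_1 = (1/pi)·(-12*pi - 32 + 8*pi**2) = -12 - 32/pi + 8*pi.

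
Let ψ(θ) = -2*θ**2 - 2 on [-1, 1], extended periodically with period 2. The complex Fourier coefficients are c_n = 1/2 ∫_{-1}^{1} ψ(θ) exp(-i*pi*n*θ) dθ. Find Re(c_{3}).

Since ψ is real-valued, Re(c_{3}) = 1/2 ∫_{-1}^{1} ψ(θ) cos(3*pi*θ) dθ = a_{3}/2.
ψ is even and cos(3*pi*θ) is even, so the integrand is even: ∫_{-1}^{1} ψ(θ) cos(3*pi*θ) dθ = 2∫_0^{1} ψ(θ) cos(3*pi*θ) dθ.
Integrating by parts twice (tabular method), an antiderivative of (-2*θ**2 - 2) cos(3*pi*θ) is -2*θ**2*sin(3*pi*θ)/(3*pi) - 4*θ*cos(3*pi*θ)/(9*pi**2) - 2*sin(3*pi*θ)/(3*pi) + 4*sin(3*pi*θ)/(27*pi**3); evaluating from 0 to 1: ∫_{0}^{1} (-2*θ**2 - 2) cos(3*pi*θ) dθ = (4/(9*pi**2)) - (0) = 4/(9*pi**2).
So ∫_{-1}^{1} ψ(θ) cos(3*pi*θ) dθ = 8/(9*pi**2).
Hence Re(c_{3}) = (1/2)·(8/(9*pi**2)) = 4/(9*pi**2).

4/(9*pi**2)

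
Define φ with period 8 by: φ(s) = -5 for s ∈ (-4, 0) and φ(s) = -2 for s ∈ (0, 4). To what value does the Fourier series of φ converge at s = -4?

-7/2

At s = -4 the one-sided limits are φ(-4^-) = -2 and φ(-4^+) = -5.
By Dirichlet's theorem the series converges to their average, [(-2) + (-5)]/2 = -7/2.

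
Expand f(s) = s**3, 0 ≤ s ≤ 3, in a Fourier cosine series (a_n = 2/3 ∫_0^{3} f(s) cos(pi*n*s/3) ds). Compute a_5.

162*(4 - 25*pi**2)/(625*pi**4)

a_5 = 2/3 ∫_0^{3} (s**3) cos(5*pi*s/3) ds.
Integrating by parts three times (tabular method), an antiderivative of (s**3) cos(5*pi*s/3) is 3*s**3*sin(5*pi*s/3)/(5*pi) + 27*s**2*cos(5*pi*s/3)/(25*pi**2) - 162*s*sin(5*pi*s/3)/(125*pi**3) - 486*cos(5*pi*s/3)/(625*pi**4); evaluating from 0 to 3: ∫_{0}^{3} (s**3) cos(5*pi*s/3) ds = (243*(2 - 25*pi**2)/(625*pi**4)) - (-486/(625*pi**4)) = 243*(4 - 25*pi**2)/(625*pi**4).
Hence a_5 = (2/3)·(243*(4 - 25*pi**2)/(625*pi**4)) = 162*(4 - 25*pi**2)/(625*pi**4).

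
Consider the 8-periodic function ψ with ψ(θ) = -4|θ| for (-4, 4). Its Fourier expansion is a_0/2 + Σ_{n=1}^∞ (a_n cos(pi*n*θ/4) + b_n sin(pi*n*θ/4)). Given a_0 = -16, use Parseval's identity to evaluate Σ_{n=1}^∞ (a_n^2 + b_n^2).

Parseval: a_0^2/2 + Σ_{n≥1} (a_n^2+b_n^2) = 1/4 ∫_{-4}^{4} ψ(θ)^2 dθ = 512/3.
Subtract a_0^2/2 = 128: Σ (a_n^2+b_n^2) = 128/3.

128/3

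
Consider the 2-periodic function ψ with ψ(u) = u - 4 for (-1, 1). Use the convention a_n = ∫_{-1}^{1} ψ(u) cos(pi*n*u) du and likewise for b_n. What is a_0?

-8

a_0 = ∫_{-1}^{1} ψ(u) du = -8.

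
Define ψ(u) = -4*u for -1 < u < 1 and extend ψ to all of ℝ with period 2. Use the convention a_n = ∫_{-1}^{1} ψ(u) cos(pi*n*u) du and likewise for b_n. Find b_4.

b_4 = ∫_{-1}^{1} ψ(u) sin(4*pi*u) du.
ψ is odd and sin(4*pi*u) is odd, so the integrand is even and b_4 = 2 ∫_0^{1} ψ(u) sin(4*pi*u) du.
Integrating by parts (boundary term plus one more integral), an antiderivative of (-4*u) sin(4*pi*u) is u*cos(4*pi*u)/pi - sin(4*pi*u)/(4*pi**2); evaluating from 0 to 1: ∫_{0}^{1} (-4*u) sin(4*pi*u) du = (1/pi) - (0) = 1/pi.
Hence b_4 = 2·(1/pi) = 2/pi.

2/pi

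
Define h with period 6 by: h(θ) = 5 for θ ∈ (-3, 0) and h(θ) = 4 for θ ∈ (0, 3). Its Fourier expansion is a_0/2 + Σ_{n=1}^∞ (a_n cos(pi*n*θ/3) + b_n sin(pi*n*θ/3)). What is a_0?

a_0 = 1/3 ∫_{-3}^{3} h(θ) dθ = 1/3 · (27) = 9.

9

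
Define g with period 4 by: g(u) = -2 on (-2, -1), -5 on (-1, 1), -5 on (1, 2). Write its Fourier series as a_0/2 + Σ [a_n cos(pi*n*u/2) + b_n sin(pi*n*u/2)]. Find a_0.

-17/2

a_0 = 1/2 ∫_{-2}^{2} g(u) du = 1/2 · (-17) = -17/2.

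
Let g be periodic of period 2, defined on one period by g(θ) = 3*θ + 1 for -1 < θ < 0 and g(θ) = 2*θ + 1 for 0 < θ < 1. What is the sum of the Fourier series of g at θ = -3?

θ = -3 differs from θ = -1 by -1 full period(s), and the series is 2-periodic.
At θ = -1 the one-sided limits are g(-1^-) = 3 and g(-1^+) = -2.
By Dirichlet's theorem the series converges to their average, [(3) + (-2)]/2 = 1/2.

1/2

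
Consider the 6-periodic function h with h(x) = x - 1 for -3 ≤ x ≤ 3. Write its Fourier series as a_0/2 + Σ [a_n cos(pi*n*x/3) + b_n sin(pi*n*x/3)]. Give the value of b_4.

b_4 = 1/3 ∫_{-3}^{3} h(x) sin(4*pi*x/3) dx.
Integrating by parts (boundary term plus one more integral), an antiderivative of (x - 1) sin(4*pi*x/3) is -3*x*cos(4*pi*x/3)/(4*pi) + 9*sin(4*pi*x/3)/(16*pi**2) + 3*cos(4*pi*x/3)/(4*pi); evaluating from -3 to 3: ∫_{-3}^{3} (x - 1) sin(4*pi*x/3) dx = (-3/(2*pi)) - (3/pi) = -9/(2*pi).
Hence b_4 = (1/3)·(-9/(2*pi)) = -3/(2*pi).

-3/(2*pi)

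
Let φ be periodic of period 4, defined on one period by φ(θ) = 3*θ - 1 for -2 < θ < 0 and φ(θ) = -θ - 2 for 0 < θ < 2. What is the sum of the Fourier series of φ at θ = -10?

θ = -10 differs from θ = -2 by -2 full period(s), and the series is 4-periodic.
At θ = -2 the one-sided limits are φ(-2^-) = -4 and φ(-2^+) = -7.
By Dirichlet's theorem the series converges to their average, [(-4) + (-7)]/2 = -11/2.

-11/2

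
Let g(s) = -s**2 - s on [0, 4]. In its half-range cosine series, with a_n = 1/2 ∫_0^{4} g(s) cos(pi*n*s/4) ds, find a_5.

a_5 = 1/2 ∫_0^{4} (-s**2 - s) cos(5*pi*s/4) ds.
Integrating by parts twice (tabular method), an antiderivative of (-s**2 - s) cos(5*pi*s/4) is -4*s**2*sin(5*pi*s/4)/(5*pi) - 4*s*sin(5*pi*s/4)/(5*pi) - 32*s*cos(5*pi*s/4)/(25*pi**2) + 128*sin(5*pi*s/4)/(125*pi**3) - 16*cos(5*pi*s/4)/(25*pi**2); evaluating from 0 to 4: ∫_{0}^{4} (-s**2 - s) cos(5*pi*s/4) ds = (144/(25*pi**2)) - (-16/(25*pi**2)) = 32/(5*pi**2).
Hence a_5 = (1/2)·(32/(5*pi**2)) = 16/(5*pi**2).

16/(5*pi**2)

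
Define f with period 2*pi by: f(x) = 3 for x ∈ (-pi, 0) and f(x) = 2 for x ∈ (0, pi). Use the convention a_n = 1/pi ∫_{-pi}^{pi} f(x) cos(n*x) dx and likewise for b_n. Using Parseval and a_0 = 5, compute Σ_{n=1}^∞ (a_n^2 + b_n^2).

1/2

Parseval: a_0^2/2 + Σ_{n≥1} (a_n^2+b_n^2) = 1/pi ∫_{-pi}^{pi} f(x)^2 dx = 13.
Subtract a_0^2/2 = 25/2: Σ (a_n^2+b_n^2) = 1/2.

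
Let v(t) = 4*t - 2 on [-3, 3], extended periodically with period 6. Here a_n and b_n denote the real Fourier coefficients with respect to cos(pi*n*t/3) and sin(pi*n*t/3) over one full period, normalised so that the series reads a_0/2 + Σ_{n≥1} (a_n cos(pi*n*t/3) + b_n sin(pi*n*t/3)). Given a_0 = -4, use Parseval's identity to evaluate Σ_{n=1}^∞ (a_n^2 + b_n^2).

96

Parseval: a_0^2/2 + Σ_{n≥1} (a_n^2+b_n^2) = 1/3 ∫_{-3}^{3} v(t)^2 dt = 104.
Subtract a_0^2/2 = 8: Σ (a_n^2+b_n^2) = 96.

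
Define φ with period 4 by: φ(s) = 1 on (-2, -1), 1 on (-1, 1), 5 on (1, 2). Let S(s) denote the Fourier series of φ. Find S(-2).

At s = -2 the one-sided limits are φ(-2^-) = 5 and φ(-2^+) = 1.
By Dirichlet's theorem the series converges to their average, [(5) + (1)]/2 = 3.

3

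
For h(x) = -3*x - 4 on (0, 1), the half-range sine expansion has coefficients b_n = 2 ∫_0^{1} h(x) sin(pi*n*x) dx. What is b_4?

b_4 = 2 ∫_0^{1} (-3*x - 4) sin(4*pi*x) dx.
Integrating by parts (boundary term plus one more integral), an antiderivative of (-3*x - 4) sin(4*pi*x) is 3*x*cos(4*pi*x)/(4*pi) - 3*sin(4*pi*x)/(16*pi**2) + cos(4*pi*x)/pi; evaluating from 0 to 1: ∫_{0}^{1} (-3*x - 4) sin(4*pi*x) dx = (7/(4*pi)) - (1/pi) = 3/(4*pi).
Hence b_4 = 2·(3/(4*pi)) = 3/(2*pi).

3/(2*pi)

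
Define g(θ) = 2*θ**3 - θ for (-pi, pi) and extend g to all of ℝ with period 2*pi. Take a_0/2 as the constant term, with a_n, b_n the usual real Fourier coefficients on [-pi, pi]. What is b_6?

b_6 = 1/pi ∫_{-pi}^{pi} g(θ) sin(6*θ) dθ.
g is odd and sin(6*θ) is odd, so the integrand is even and b_6 = 2/pi ∫_0^{pi} g(θ) sin(6*θ) dθ.
Integrating by parts three times (tabular method), an antiderivative of (2*θ**3 - θ) sin(6*θ) is -θ**3*cos(6*θ)/3 + θ**2*sin(6*θ)/6 + 2*θ*cos(6*θ)/9 - sin(6*θ)/27; evaluating from 0 to pi: ∫_{0}^{pi} (2*θ**3 - θ) sin(6*θ) dθ = (pi*(2 - 3*pi**2)/9) - (0) = pi*(2 - 3*pi**2)/9.
Hence b_6 = (2/pi)·(pi*(2 - 3*pi**2)/9) = 4/9 - 2*pi**2/3.

4/9 - 2*pi**2/3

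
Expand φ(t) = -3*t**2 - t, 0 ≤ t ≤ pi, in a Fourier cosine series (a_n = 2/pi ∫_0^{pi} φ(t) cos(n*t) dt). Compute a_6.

a_6 = 2/pi ∫_0^{pi} (-3*t**2 - t) cos(6*t) dt.
Integrating by parts twice (tabular method), an antiderivative of (-3*t**2 - t) cos(6*t) is -t**2*sin(6*t)/2 - t*sin(6*t)/6 - t*cos(6*t)/6 + sin(6*t)/36 - cos(6*t)/36; evaluating from 0 to pi: ∫_{0}^{pi} (-3*t**2 - t) cos(6*t) dt = (-pi/6 - 1/36) - (-1/36) = -pi/6.
Hence a_6 = (2/pi)·(-pi/6) = -1/3.

-1/3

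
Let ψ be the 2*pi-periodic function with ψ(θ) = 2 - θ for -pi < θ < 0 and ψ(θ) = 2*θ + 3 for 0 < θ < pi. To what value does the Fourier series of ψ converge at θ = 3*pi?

θ = 3*pi differs from θ = pi by 1 full period(s), and the series is 2*pi-periodic.
At θ = pi the one-sided limits are ψ(pi^-) = 3 + 2*pi and ψ(pi^+) = 2 + pi.
By Dirichlet's theorem the series converges to their average, [(3 + 2*pi) + (2 + pi)]/2 = 5/2 + 3*pi/2.

5/2 + 3*pi/2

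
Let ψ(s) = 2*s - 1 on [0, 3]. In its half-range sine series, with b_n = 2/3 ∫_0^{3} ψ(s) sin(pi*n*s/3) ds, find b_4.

b_4 = 2/3 ∫_0^{3} (2*s - 1) sin(4*pi*s/3) ds.
Integrating by parts (boundary term plus one more integral), an antiderivative of (2*s - 1) sin(4*pi*s/3) is -3*s*cos(4*pi*s/3)/(2*pi) + 9*sin(4*pi*s/3)/(8*pi**2) + 3*cos(4*pi*s/3)/(4*pi); evaluating from 0 to 3: ∫_{0}^{3} (2*s - 1) sin(4*pi*s/3) ds = (-15/(4*pi)) - (3/(4*pi)) = -9/(2*pi).
Hence b_4 = (2/3)·(-9/(2*pi)) = -3/pi.

-3/pi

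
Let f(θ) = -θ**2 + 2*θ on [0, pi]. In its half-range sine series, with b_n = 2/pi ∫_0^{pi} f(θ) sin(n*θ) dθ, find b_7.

2*(-49*pi**2 + 4 + 98*pi)/(343*pi)

b_7 = 2/pi ∫_0^{pi} (-θ**2 + 2*θ) sin(7*θ) dθ.
Integrating by parts twice (tabular method), an antiderivative of (-θ**2 + 2*θ) sin(7*θ) is θ**2*cos(7*θ)/7 - 2*θ*sin(7*θ)/49 - 2*θ*cos(7*θ)/7 + 2*sin(7*θ)/49 - 2*cos(7*θ)/343; evaluating from 0 to pi: ∫_{0}^{pi} (-θ**2 + 2*θ) sin(7*θ) dθ = (-pi**2/7 + 2/343 + 2*pi/7) - (-2/343) = -pi**2/7 + 4/343 + 2*pi/7.
Hence b_7 = (2/pi)·(-pi**2/7 + 4/343 + 2*pi/7) = 2*(-49*pi**2 + 4 + 98*pi)/(343*pi).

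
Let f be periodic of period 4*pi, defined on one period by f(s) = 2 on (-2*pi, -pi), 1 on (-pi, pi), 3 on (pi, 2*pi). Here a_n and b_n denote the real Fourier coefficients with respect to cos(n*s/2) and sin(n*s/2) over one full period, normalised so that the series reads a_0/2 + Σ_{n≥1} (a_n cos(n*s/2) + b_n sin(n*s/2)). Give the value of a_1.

a_1 = (1/(2*pi)) ∫_{-2*pi}^{2*pi} f(s) cos(s/2) ds.
Split the integral at the breakpoints.
Directly, an antiderivative of (2) cos(s/2) is 4*sin(s/2); evaluating from -2*pi to -pi: ∫_{-2*pi}^{-pi} (2) cos(s/2) ds = (-4) - (0) = -4.
Directly, an antiderivative of (1) cos(s/2) is 2*sin(s/2); evaluating from -pi to pi: ∫_{-pi}^{pi} (1) cos(s/2) ds = (2) - (-2) = 4.
Directly, an antiderivative of (3) cos(s/2) is 6*sin(s/2); evaluating from pi to 2*pi: ∫_{pi}^{2*pi} (3) cos(s/2) ds = (0) - (6) = -6.
Summing the pieces and multiplying by (1/(2*pi)) gives a_1 = -3/pi.

-3/pi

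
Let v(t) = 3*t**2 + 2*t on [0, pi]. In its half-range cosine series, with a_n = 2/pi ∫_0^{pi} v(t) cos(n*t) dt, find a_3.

a_3 = 2/pi ∫_0^{pi} (3*t**2 + 2*t) cos(3*t) dt.
Integrating by parts twice (tabular method), an antiderivative of (3*t**2 + 2*t) cos(3*t) is t**2*sin(3*t) + 2*t*sin(3*t)/3 + 2*t*cos(3*t)/3 - 2*sin(3*t)/9 + 2*cos(3*t)/9; evaluating from 0 to pi: ∫_{0}^{pi} (3*t**2 + 2*t) cos(3*t) dt = (-2*pi/3 - 2/9) - (2/9) = -2*pi/3 - 4/9.
Hence a_3 = (2/pi)·(-2*pi/3 - 4/9) = 4*(-3*pi - 2)/(9*pi).

4*(-3*pi - 2)/(9*pi)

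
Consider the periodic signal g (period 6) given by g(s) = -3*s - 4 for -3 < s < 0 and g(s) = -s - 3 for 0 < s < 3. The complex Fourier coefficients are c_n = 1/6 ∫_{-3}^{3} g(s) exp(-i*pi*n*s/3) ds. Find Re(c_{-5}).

Since g is real-valued, Re(c_{-5}) = 1/6 ∫_{-3}^{3} g(s) cos(-5*pi*s/3) ds = a_{5}/2.
Split the integral at the breakpoints.
Integrating by parts (boundary term plus one more integral), an antiderivative of (-3*s - 4) cos(-5*pi*s/3) is -9*s*sin(5*pi*s/3)/(5*pi) - 12*sin(5*pi*s/3)/(5*pi) - 27*cos(5*pi*s/3)/(25*pi**2); evaluating from -3 to 0: ∫_{-3}^{0} (-3*s - 4) cos(-5*pi*s/3) ds = (-27/(25*pi**2)) - (27/(25*pi**2)) = -54/(25*pi**2).
Integrating by parts (boundary term plus one more integral), an antiderivative of (-s - 3) cos(-5*pi*s/3) is -3*s*sin(5*pi*s/3)/(5*pi) - 9*sin(5*pi*s/3)/(5*pi) - 9*cos(5*pi*s/3)/(25*pi**2); evaluating from 0 to 3: ∫_{0}^{3} (-s - 3) cos(-5*pi*s/3) ds = (9/(25*pi**2)) - (-9/(25*pi**2)) = 18/(25*pi**2).
So ∫_{-3}^{3} g(s) cos(-5*pi*s/3) ds = -36/(25*pi**2).
Hence Re(c_{-5}) = (1/6)·(-36/(25*pi**2)) = -6/(25*pi**2).

-6/(25*pi**2)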